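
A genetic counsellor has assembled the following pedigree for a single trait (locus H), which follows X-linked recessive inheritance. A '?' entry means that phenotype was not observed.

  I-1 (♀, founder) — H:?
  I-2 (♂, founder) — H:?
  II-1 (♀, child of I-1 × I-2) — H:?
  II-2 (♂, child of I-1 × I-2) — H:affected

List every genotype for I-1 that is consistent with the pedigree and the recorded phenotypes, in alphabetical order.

I-1 ∈ {X^HX^h, X^hX^h}

H/I-1 ? ·: X^HX^h|X^hX^h
H/I-2 ? ·: X^HY|X^hY
H/II-1 ? I-1×I-2: X^HX^H|X^HX^h|X^hX^h
H/II-2 aff I-1×I-2: X^hY
⇒ H over [I-1,I-2,II-1,II-2]: 6 consistent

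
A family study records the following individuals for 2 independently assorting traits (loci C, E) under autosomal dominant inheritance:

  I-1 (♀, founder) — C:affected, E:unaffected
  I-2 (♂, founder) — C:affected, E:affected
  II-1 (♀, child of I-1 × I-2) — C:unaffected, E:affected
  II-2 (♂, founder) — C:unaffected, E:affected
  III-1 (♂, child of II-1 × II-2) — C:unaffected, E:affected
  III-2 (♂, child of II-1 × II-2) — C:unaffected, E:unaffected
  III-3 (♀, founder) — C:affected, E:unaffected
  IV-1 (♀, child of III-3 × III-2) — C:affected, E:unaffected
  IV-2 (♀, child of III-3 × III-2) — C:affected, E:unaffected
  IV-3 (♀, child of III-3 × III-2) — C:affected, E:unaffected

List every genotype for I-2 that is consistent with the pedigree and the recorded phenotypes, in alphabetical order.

C/I-1 aff ·: Cc
C/I-2 aff ·: Cc
C/II-1 un I-1×I-2: cc
C/II-2 un ·: cc
C/III-1 un II-1×II-2: cc
C/III-2 un II-1×II-2: cc
C/III-3 aff ·: Cc|CC
C/IV-1 aff III-3×III-2: Cc
C/IV-2 aff III-3×III-2: Cc
C/IV-3 aff III-3×III-2: Cc
⇒ C over [I-1,I-2,II-1,II-2,III-1,III-2,III-3,IV-1,IV-2,IV-3]: 2 consistent
E/I-1 un ·: ee
E/I-2 aff ·: Ee|EE
E/II-1 aff I-1×I-2: Ee
E/II-2 aff ·: Ee
E/III-1 aff II-1×II-2: Ee|EE
E/III-2 un II-1×II-2: ee
E/III-3 un ·: ee
E/IV-1 un III-3×III-2: ee
E/IV-2 un III-3×III-2: ee
E/IV-3 un III-3×III-2: ee
⇒ E over [I-1,I-2,II-1,II-2,III-1,III-2,III-3,IV-1,IV-2,IV-3]: 4 consistent

I-2 ∈ {Cc EE, Cc Ee}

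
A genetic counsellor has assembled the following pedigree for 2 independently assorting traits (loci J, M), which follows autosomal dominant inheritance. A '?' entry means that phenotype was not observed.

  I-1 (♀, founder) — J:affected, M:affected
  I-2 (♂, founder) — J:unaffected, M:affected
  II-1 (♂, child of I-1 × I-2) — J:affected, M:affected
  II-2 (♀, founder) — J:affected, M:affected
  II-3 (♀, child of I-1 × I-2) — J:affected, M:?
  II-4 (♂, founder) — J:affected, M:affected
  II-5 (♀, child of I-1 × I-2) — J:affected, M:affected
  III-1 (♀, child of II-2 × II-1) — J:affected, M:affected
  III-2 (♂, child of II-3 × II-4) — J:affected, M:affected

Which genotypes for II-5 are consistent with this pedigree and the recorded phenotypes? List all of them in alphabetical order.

J/I-1 aff ·: Jj|JJ
J/I-2 un ·: jj
J/II-1 aff I-1×I-2: Jj
J/II-2 aff ·: Jj|JJ
J/II-3 aff I-1×I-2: Jj
J/II-4 aff ·: Jj|JJ
J/II-5 aff I-1×I-2: Jj
J/III-1 aff II-2×II-1: Jj|JJ
J/III-2 aff II-3×II-4: Jj|JJ
⇒ J over [I-1,I-2,II-1,II-2,II-3,II-4,II-5,III-1,III-2]: 32 consistent
M/I-1 aff ·: Mm|MM
M/I-2 aff ·: Mm|MM
M/II-1 aff I-1×I-2: Mm|MM
M/II-2 aff ·: Mm|MM
M/II-3 ? I-1×I-2: mm|Mm|MM
M/II-4 aff ·: Mm|MM
M/II-5 aff I-1×I-2: Mm|MM
M/III-1 aff II-2×II-1: Mm|MM
M/III-2 aff II-3×II-4: Mm|MM
⇒ M over [I-1,I-2,II-1,II-2,II-3,II-4,II-5,III-1,III-2]: 331 consistent

II-5 ∈ {Jj MM, Jj Mm}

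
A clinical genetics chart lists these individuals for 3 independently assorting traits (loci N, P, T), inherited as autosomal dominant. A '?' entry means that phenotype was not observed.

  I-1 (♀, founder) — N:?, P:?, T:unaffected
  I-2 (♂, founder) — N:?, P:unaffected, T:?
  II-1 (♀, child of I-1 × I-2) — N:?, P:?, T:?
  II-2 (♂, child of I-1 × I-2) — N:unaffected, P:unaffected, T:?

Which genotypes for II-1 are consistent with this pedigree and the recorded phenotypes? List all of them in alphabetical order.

N/I-1 ? ·: nn|Nn
N/I-2 ? ·: nn|Nn
N/II-1 ? I-1×I-2: nn|Nn|NN
N/II-2 un I-1×I-2: nn
⇒ N over [I-1,I-2,II-1,II-2]: 8 consistent
P/I-1 ? ·: pp|Pp
P/I-2 un ·: pp
P/II-1 ? I-1×I-2: pp|Pp
P/II-2 un I-1×I-2: pp
⇒ P over [I-1,I-2,II-1,II-2]: 3 consistent
T/I-1 un ·: tt
T/I-2 ? ·: tt|Tt|TT
T/II-1 ? I-1×I-2: tt|Tt
T/II-2 ? I-1×I-2: tt|Tt
⇒ T over [I-1,I-2,II-1,II-2]: 6 consistent

II-1 ∈ {NN Pp Tt, NN Pp tt, NN pp Tt, NN pp tt, Nn Pp Tt, Nn Pp tt, Nn pp Tt, Nn pp tt, nn Pp Tt, nn Pp tt, nn pp Tt, nn pp tt}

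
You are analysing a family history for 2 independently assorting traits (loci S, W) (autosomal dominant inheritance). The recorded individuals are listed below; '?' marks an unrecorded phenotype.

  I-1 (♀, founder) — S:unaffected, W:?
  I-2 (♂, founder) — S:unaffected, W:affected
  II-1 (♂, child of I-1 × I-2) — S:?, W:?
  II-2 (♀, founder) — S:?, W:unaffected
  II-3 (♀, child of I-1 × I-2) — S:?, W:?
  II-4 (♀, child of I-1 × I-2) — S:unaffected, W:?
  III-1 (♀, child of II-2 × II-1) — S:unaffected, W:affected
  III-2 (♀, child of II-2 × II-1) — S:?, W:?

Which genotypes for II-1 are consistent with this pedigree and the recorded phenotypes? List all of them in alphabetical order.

S/I-1 un ·: ss
S/I-2 un ·: ss
S/II-1 ? I-1×I-2: ss
S/II-2 ? ·: ss|Ss
S/II-3 ? I-1×I-2: ss
S/II-4 un I-1×I-2: ss
S/III-1 un II-2×II-1: ss
S/III-2 ? II-2×II-1: ss|Ss
⇒ S over [I-1,I-2,II-1,II-2,II-3,II-4,III-1,III-2]: 3 consistent
W/I-1 ? ·: ww|Ww|WW
W/I-2 aff ·: Ww|WW
W/II-1 ? I-1×I-2: Ww|WW
W/II-2 un ·: ww
W/II-3 ? I-1×I-2: ww|Ww|WW
W/II-4 ? I-1×I-2: ww|Ww|WW
W/III-1 aff II-2×II-1: Ww
W/III-2 ? II-2×II-1: ww|Ww
⇒ W over [I-1,I-2,II-1,II-2,II-3,II-4,III-1,III-2]: 62 consistent

II-1 ∈ {ss WW, ss Ww}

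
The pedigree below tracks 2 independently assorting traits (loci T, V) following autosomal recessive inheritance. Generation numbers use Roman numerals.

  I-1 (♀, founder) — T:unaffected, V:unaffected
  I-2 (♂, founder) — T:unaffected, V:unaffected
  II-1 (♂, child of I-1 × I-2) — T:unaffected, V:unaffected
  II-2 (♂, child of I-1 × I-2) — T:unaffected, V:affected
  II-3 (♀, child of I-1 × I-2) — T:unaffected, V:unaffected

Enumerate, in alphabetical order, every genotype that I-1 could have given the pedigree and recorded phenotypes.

T/I-1 un ·: TT|Tt
T/I-2 un ·: TT|Tt
T/II-1 un I-1×I-2: TT|Tt
T/II-2 un I-1×I-2: TT|Tt
T/II-3 un I-1×I-2: TT|Tt
⇒ T over [I-1,I-2,II-1,II-2,II-3]: 25 consistent
V/I-1 un ·: Vv
V/I-2 un ·: Vv
V/II-1 un I-1×I-2: VV|Vv
V/II-2 aff I-1×I-2: vv
V/II-3 un I-1×I-2: VV|Vv
⇒ V over [I-1,I-2,II-1,II-2,II-3]: 4 consistent

I-1 ∈ {TT Vv, Tt Vv}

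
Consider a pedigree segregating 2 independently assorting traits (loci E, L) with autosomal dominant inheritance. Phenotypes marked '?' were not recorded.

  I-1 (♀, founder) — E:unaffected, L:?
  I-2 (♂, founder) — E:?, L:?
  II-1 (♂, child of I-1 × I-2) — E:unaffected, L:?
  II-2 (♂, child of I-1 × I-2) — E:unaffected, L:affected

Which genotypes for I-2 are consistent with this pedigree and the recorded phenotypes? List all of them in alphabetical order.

I-2 ∈ {Ee LL, Ee Ll, Ee ll, ee LL, ee Ll, ee ll}

E/I-1 un ·: ee
E/I-2 ? ·: ee|Ee
E/II-1 un I-1×I-2: ee
E/II-2 un I-1×I-2: ee
⇒ E over [I-1,I-2,II-1,II-2]: 2 consistent
L/I-1 ? ·: ll|Ll|LL
L/I-2 ? ·: ll|Ll|LL
L/II-1 ? I-1×I-2: ll|Ll|LL
L/II-2 aff I-1×I-2: Ll|LL
⇒ L over [I-1,I-2,II-1,II-2]: 21 consistent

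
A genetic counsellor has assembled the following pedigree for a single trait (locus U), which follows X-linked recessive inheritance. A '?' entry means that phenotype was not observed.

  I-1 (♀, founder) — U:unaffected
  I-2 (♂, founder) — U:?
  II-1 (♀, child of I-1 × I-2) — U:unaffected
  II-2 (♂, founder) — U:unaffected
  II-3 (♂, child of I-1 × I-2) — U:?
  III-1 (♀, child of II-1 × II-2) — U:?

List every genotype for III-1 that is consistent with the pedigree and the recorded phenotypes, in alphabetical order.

U/I-1 un ·: X^UX^U|X^UX^u
U/I-2 ? ·: X^UY|X^uY
U/II-1 un I-1×I-2: X^UX^U|X^UX^u
U/II-2 un ·: X^UY
U/II-3 ? I-1×I-2: X^UY|X^uY
U/III-1 ? II-1×II-2: X^UX^U|X^UX^u
⇒ U over [I-1,I-2,II-1,II-2,II-3,III-1]: 13 consistent

III-1 ∈ {X^UX^U, X^UX^u}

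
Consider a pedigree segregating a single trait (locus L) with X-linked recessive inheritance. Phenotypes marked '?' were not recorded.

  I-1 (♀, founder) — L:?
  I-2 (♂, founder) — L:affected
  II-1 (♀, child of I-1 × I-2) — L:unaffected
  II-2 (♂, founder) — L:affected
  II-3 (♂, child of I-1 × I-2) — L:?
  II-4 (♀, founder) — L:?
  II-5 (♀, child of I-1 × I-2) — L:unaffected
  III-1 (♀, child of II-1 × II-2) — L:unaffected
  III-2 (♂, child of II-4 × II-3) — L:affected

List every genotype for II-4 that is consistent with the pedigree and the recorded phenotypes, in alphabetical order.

L/I-1 ? ·: X^LX^L|X^LX^l
L/I-2 aff ·: X^lY
L/II-1 un I-1×I-2: X^LX^l
L/II-2 aff ·: X^lY
L/II-3 ? I-1×I-2: X^LY|X^lY
L/II-4 ? ·: X^LX^l|X^lX^l
L/II-5 un I-1×I-2: X^LX^l
L/III-1 un II-1×II-2: X^LX^l
L/III-2 aff II-4×II-3: X^lY
⇒ L over [I-1,I-2,II-1,II-2,II-3,II-4,II-5,III-1,III-2]: 6 consistent

II-4 ∈ {X^LX^l, X^lX^l}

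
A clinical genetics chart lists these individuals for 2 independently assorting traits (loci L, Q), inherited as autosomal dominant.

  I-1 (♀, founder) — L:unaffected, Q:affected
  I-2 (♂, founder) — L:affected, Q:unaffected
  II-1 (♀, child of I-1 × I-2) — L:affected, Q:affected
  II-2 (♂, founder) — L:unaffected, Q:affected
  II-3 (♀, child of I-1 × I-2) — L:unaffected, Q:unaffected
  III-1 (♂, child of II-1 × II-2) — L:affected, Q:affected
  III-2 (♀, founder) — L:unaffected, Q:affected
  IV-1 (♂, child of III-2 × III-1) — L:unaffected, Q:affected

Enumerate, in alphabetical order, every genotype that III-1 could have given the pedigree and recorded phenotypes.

L/I-1 un ·: ll
L/I-2 aff ·: Ll
L/II-1 aff I-1×I-2: Ll
L/II-2 un ·: ll
L/II-3 un I-1×I-2: ll
L/III-1 aff II-1×II-2: Ll
L/III-2 un ·: ll
L/IV-1 un III-2×III-1: ll
⇒ L over [I-1,I-2,II-1,II-2,II-3,III-1,III-2,IV-1]: 1 consistent
Q/I-1 aff ·: Qq
Q/I-2 un ·: qq
Q/II-1 aff I-1×I-2: Qq
Q/II-2 aff ·: Qq|QQ
Q/II-3 un I-1×I-2: qq
Q/III-1 aff II-1×II-2: Qq|QQ
Q/III-2 aff ·: Qq|QQ
Q/IV-1 aff III-2×III-1: Qq|QQ
⇒ Q over [I-1,I-2,II-1,II-2,II-3,III-1,III-2,IV-1]: 14 consistent

III-1 ∈ {Ll QQ, Ll Qq}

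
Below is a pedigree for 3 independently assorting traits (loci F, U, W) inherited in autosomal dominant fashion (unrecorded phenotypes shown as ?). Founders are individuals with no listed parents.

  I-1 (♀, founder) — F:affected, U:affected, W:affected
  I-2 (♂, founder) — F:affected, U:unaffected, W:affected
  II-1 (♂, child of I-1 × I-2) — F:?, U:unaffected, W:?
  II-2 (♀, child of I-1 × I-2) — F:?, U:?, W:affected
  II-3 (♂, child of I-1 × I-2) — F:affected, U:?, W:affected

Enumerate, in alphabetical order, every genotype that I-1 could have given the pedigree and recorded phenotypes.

I-1 ∈ {FF Uu WW, FF Uu Ww, Ff Uu WW, Ff Uu Ww}

F/I-1 aff ·: Ff|FF
F/I-2 aff ·: Ff|FF
F/II-1 ? I-1×I-2: ff|Ff|FF
F/II-2 ? I-1×I-2: ff|Ff|FF
F/II-3 aff I-1×I-2: Ff|FF
⇒ F over [I-1,I-2,II-1,II-2,II-3]: 35 consistent
U/I-1 aff ·: Uu
U/I-2 un ·: uu
U/II-1 un I-1×I-2: uu
U/II-2 ? I-1×I-2: uu|Uu
U/II-3 ? I-1×I-2: uu|Uu
⇒ U over [I-1,I-2,II-1,II-2,II-3]: 4 consistent
W/I-1 aff ·: Ww|WW
W/I-2 aff ·: Ww|WW
W/II-1 ? I-1×I-2: ww|Ww|WW
W/II-2 aff I-1×I-2: Ww|WW
W/II-3 aff I-1×I-2: Ww|WW
⇒ W over [I-1,I-2,II-1,II-2,II-3]: 29 consistent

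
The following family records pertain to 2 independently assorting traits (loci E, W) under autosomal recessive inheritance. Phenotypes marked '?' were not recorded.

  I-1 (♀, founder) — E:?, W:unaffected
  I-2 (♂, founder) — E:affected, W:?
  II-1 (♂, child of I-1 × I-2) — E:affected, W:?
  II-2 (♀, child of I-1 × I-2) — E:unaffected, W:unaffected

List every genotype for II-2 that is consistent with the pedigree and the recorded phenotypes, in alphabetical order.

II-2 ∈ {Ee WW, Ee Ww}

E/I-1 ? ·: Ee
E/I-2 aff ·: ee
E/II-1 aff I-1×I-2: ee
E/II-2 un I-1×I-2: Ee
⇒ E over [I-1,I-2,II-1,II-2]: 1 consistent
W/I-1 un ·: WW|Ww
W/I-2 ? ·: WW|Ww|ww
W/II-1 ? I-1×I-2: WW|Ww|ww
W/II-2 un I-1×I-2: WW|Ww
⇒ W over [I-1,I-2,II-1,II-2]: 18 consistent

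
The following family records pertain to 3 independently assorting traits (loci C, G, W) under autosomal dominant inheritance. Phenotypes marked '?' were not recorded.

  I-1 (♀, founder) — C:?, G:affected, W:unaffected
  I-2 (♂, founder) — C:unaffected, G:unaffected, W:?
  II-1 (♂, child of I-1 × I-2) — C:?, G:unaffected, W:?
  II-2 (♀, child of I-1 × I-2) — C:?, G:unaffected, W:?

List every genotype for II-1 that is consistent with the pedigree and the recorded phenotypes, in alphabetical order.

C/I-1 ? ·: cc|Cc|CC
C/I-2 un ·: cc
C/II-1 ? I-1×I-2: cc|Cc
C/II-2 ? I-1×I-2: cc|Cc
⇒ C over [I-1,I-2,II-1,II-2]: 6 consistent
G/I-1 aff ·: Gg
G/I-2 un ·: gg
G/II-1 un I-1×I-2: gg
G/II-2 un I-1×I-2: gg
⇒ G over [I-1,I-2,II-1,II-2]: 1 consistent
W/I-1 un ·: ww
W/I-2 ? ·: ww|Ww|WW
W/II-1 ? I-1×I-2: ww|Ww
W/II-2 ? I-1×I-2: ww|Ww
⇒ W over [I-1,I-2,II-1,II-2]: 6 consistent

II-1 ∈ {Cc gg Ww, Cc gg ww, cc gg Ww, cc gg ww}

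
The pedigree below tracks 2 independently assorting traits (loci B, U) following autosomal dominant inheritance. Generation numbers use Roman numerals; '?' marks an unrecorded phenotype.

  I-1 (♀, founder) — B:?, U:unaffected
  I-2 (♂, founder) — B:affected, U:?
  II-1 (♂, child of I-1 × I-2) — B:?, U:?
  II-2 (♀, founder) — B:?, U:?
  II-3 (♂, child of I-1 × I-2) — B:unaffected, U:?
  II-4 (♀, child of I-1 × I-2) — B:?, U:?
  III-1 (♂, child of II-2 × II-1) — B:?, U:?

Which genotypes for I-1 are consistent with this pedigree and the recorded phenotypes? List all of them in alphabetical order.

B/I-1 ? ·: bb|Bb
B/I-2 aff ·: Bb
B/II-1 ? I-1×I-2: bb|Bb|BB
B/II-2 ? ·: bb|Bb|BB
B/II-3 un I-1×I-2: bb
B/II-4 ? I-1×I-2: bb|Bb|BB
B/III-1 ? II-2×II-1: bb|Bb|BB
⇒ B over [I-1,I-2,II-1,II-2,II-3,II-4,III-1]: 67 consistent
U/I-1 un ·: uu
U/I-2 ? ·: uu|Uu|UU
U/II-1 ? I-1×I-2: uu|Uu
U/II-2 ? ·: uu|Uu|UU
U/II-3 ? I-1×I-2: uu|Uu
U/II-4 ? I-1×I-2: uu|Uu
U/III-1 ? II-2×II-1: uu|Uu|UU
⇒ U over [I-1,I-2,II-1,II-2,II-3,II-4,III-1]: 55 consistent

I-1 ∈ {Bb uu, bb uu}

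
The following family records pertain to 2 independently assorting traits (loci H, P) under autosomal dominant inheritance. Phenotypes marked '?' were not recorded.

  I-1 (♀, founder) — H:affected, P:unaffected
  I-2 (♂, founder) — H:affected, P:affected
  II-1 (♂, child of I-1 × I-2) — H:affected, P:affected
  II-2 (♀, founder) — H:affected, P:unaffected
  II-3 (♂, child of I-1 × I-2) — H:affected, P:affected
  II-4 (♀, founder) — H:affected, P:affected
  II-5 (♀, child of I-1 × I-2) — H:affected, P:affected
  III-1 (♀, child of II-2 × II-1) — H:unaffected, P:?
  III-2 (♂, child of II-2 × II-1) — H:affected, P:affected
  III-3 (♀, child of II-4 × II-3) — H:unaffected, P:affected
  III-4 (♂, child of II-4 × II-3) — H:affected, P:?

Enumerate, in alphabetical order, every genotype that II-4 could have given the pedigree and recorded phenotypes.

II-4 ∈ {Hh PP, Hh Pp}

H/I-1 aff ·: Hh|HH
H/I-2 aff ·: Hh|HH
H/II-1 aff I-1×I-2: Hh
H/II-2 aff ·: Hh
H/II-3 aff I-1×I-2: Hh
H/II-4 aff ·: Hh
H/II-5 aff I-1×I-2: Hh|HH
H/III-1 un II-2×II-1: hh
H/III-2 aff II-2×II-1: Hh|HH
H/III-3 un II-4×II-3: hh
H/III-4 aff II-4×II-3: Hh|HH
⇒ H over [I-1,I-2,II-1,II-2,II-3,II-4,II-5,III-1,III-2,III-3,III-4]: 24 consistent
P/I-1 un ·: pp
P/I-2 aff ·: Pp|PP
P/II-1 aff I-1×I-2: Pp
P/II-2 un ·: pp
P/II-3 aff I-1×I-2: Pp
P/II-4 aff ·: Pp|PP
P/II-5 aff I-1×I-2: Pp
P/III-1 ? II-2×II-1: pp|Pp
P/III-2 aff II-2×II-1: Pp
P/III-3 aff II-4×II-3: Pp|PP
P/III-4 ? II-4×II-3: pp|Pp|PP
⇒ P over [I-1,I-2,II-1,II-2,II-3,II-4,II-5,III-1,III-2,III-3,III-4]: 40 consistent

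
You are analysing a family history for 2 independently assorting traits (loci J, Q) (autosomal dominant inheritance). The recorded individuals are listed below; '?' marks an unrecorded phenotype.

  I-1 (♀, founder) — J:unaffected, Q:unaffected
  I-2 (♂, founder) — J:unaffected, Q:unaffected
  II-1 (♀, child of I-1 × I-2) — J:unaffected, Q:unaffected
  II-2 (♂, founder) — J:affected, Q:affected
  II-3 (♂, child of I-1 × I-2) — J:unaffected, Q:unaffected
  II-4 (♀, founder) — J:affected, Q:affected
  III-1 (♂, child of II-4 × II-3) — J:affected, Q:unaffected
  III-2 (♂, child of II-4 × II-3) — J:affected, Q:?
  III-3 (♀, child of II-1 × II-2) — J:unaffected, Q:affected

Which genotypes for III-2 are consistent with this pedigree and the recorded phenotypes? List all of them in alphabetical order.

J/I-1 un ·: jj
J/I-2 un ·: jj
J/II-1 un I-1×I-2: jj
J/II-2 aff ·: Jj
J/II-3 un I-1×I-2: jj
J/II-4 aff ·: Jj|JJ
J/III-1 aff II-4×II-3: Jj
J/III-2 aff II-4×II-3: Jj
J/III-3 un II-1×II-2: jj
⇒ J over [I-1,I-2,II-1,II-2,II-3,II-4,III-1,III-2,III-3]: 2 consistent
Q/I-1 un ·: qq
Q/I-2 un ·: qq
Q/II-1 un I-1×I-2: qq
Q/II-2 aff ·: Qq|QQ
Q/II-3 un I-1×I-2: qq
Q/II-4 aff ·: Qq
Q/III-1 un II-4×II-3: qq
Q/III-2 ? II-4×II-3: qq|Qq
Q/III-3 aff II-1×II-2: Qq
⇒ Q over [I-1,I-2,II-1,II-2,II-3,II-4,III-1,III-2,III-3]: 4 consistent

III-2 ∈ {Jj Qq, Jj qq}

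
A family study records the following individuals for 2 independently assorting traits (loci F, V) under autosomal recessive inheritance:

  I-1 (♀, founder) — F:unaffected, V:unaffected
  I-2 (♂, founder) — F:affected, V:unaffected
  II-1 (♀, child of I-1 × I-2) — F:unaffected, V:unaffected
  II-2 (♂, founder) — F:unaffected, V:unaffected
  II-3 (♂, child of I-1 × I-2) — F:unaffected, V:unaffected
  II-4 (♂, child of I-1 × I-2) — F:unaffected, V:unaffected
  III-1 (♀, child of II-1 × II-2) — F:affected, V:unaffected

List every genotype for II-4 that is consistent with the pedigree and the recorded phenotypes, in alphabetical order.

II-4 ∈ {Ff VV, Ff Vv}

F/I-1 un ·: FF|Ff
F/I-2 aff ·: ff
F/II-1 un I-1×I-2: Ff
F/II-2 un ·: Ff
F/II-3 un I-1×I-2: Ff
F/II-4 un I-1×I-2: Ff
F/III-1 aff II-1×II-2: ff
⇒ F over [I-1,I-2,II-1,II-2,II-3,II-4,III-1]: 2 consistent
V/I-1 un ·: VV|Vv
V/I-2 un ·: VV|Vv
V/II-1 un I-1×I-2: VV|Vv
V/II-2 un ·: VV|Vv
V/II-3 un I-1×I-2: VV|Vv
V/II-4 un I-1×I-2: VV|Vv
V/III-1 un II-1×II-2: VV|Vv
⇒ V over [I-1,I-2,II-1,II-2,II-3,II-4,III-1]: 87 consistent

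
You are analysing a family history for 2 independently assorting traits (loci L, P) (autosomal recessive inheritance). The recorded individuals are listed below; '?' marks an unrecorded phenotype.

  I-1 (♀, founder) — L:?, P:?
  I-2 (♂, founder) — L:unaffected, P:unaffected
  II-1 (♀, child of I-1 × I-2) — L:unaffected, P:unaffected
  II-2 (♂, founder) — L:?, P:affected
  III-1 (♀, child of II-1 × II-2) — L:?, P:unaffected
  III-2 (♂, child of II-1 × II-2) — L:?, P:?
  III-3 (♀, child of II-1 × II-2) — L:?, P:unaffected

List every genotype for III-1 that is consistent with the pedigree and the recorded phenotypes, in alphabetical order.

III-1 ∈ {LL Pp, Ll Pp, ll Pp}

L/I-1 ? ·: LL|Ll|ll
L/I-2 un ·: LL|Ll
L/II-1 un I-1×I-2: LL|Ll
L/II-2 ? ·: LL|Ll|ll
L/III-1 ? II-1×II-2: LL|Ll|ll
L/III-2 ? II-1×II-2: LL|Ll|ll
L/III-3 ? II-1×II-2: LL|Ll|ll
⇒ L over [I-1,I-2,II-1,II-2,III-1,III-2,III-3]: 255 consistent
P/I-1 ? ·: PP|Pp|pp
P/I-2 un ·: PP|Pp
P/II-1 un I-1×I-2: PP|Pp
P/II-2 aff ·: pp
P/III-1 un II-1×II-2: Pp
P/III-2 ? II-1×II-2: Pp|pp
P/III-3 un II-1×II-2: Pp
⇒ P over [I-1,I-2,II-1,II-2,III-1,III-2,III-3]: 14 consistent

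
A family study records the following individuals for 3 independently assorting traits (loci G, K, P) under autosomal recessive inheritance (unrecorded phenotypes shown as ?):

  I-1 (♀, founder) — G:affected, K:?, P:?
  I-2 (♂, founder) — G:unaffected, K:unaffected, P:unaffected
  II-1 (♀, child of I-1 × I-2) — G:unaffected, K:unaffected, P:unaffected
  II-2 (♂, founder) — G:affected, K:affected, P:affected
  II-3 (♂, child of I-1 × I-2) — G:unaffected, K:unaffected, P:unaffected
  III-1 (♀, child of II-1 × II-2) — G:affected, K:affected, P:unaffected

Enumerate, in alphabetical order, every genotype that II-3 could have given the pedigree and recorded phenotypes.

G/I-1 aff ·: gg
G/I-2 un ·: GG|Gg
G/II-1 un I-1×I-2: Gg
G/II-2 aff ·: gg
G/II-3 un I-1×I-2: Gg
G/III-1 aff II-1×II-2: gg
⇒ G over [I-1,I-2,II-1,II-2,II-3,III-1]: 2 consistent
K/I-1 ? ·: KK|Kk|kk
K/I-2 un ·: KK|Kk
K/II-1 un I-1×I-2: Kk
K/II-2 aff ·: kk
K/II-3 un I-1×I-2: KK|Kk
K/III-1 aff II-1×II-2: kk
⇒ K over [I-1,I-2,II-1,II-2,II-3,III-1]: 8 consistent
P/I-1 ? ·: PP|Pp|pp
P/I-2 un ·: PP|Pp
P/II-1 un I-1×I-2: PP|Pp
P/II-2 aff ·: pp
P/II-3 un I-1×I-2: PP|Pp
P/III-1 un II-1×II-2: Pp
⇒ P over [I-1,I-2,II-1,II-2,II-3,III-1]: 15 consistent

II-3 ∈ {Gg KK PP, Gg KK Pp, Gg Kk PP, Gg Kk Pp}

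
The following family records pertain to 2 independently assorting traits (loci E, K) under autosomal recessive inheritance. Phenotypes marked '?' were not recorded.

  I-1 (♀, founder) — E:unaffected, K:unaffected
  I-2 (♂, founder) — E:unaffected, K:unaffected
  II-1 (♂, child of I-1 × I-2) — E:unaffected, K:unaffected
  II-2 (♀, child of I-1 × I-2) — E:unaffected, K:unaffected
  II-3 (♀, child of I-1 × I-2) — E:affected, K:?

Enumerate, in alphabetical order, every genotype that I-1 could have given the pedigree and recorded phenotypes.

E/I-1 un ·: Ee
E/I-2 un ·: Ee
E/II-1 un I-1×I-2: EE|Ee
E/II-2 un I-1×I-2: EE|Ee
E/II-3 aff I-1×I-2: ee
⇒ E over [I-1,I-2,II-1,II-2,II-3]: 4 consistent
K/I-1 un ·: KK|Kk
K/I-2 un ·: KK|Kk
K/II-1 un I-1×I-2: KK|Kk
K/II-2 un I-1×I-2: KK|Kk
K/II-3 ? I-1×I-2: KK|Kk|kk
⇒ K over [I-1,I-2,II-1,II-2,II-3]: 29 consistent

I-1 ∈ {Ee KK, Ee Kk}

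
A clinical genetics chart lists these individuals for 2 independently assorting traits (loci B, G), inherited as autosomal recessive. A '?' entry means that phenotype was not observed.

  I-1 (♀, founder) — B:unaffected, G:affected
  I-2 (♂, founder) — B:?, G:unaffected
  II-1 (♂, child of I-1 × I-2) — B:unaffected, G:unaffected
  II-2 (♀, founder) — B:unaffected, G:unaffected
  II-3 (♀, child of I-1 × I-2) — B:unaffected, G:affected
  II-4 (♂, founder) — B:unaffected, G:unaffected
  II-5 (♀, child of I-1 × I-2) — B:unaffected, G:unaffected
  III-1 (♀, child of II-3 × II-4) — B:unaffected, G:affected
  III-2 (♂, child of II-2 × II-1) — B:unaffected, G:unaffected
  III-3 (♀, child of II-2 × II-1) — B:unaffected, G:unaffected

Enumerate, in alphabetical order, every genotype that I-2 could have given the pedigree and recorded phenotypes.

I-2 ∈ {BB Gg, Bb Gg, bb Gg}

B/I-1 un ·: BB|Bb
B/I-2 ? ·: BB|Bb|bb
B/II-1 un I-1×I-2: BB|Bb
B/II-2 un ·: BB|Bb
B/II-3 un I-1×I-2: BB|Bb
B/II-4 un ·: BB|Bb
B/II-5 un I-1×I-2: BB|Bb
B/III-1 un II-3×II-4: BB|Bb
B/III-2 un II-2×II-1: BB|Bb
B/III-3 un II-2×II-1: BB|Bb
⇒ B over [I-1,I-2,II-1,II-2,II-3,II-4,II-5,III-1,III-2,III-3]: 625 consistent
G/I-1 aff ·: gg
G/I-2 un ·: Gg
G/II-1 un I-1×I-2: Gg
G/II-2 un ·: GG|Gg
G/II-3 aff I-1×I-2: gg
G/II-4 un ·: Gg
G/II-5 un I-1×I-2: Gg
G/III-1 aff II-3×II-4: gg
G/III-2 un II-2×II-1: GG|Gg
G/III-3 un II-2×II-1: GG|Gg
⇒ G over [I-1,I-2,II-1,II-2,II-3,II-4,II-5,III-1,III-2,III-3]: 8 consistent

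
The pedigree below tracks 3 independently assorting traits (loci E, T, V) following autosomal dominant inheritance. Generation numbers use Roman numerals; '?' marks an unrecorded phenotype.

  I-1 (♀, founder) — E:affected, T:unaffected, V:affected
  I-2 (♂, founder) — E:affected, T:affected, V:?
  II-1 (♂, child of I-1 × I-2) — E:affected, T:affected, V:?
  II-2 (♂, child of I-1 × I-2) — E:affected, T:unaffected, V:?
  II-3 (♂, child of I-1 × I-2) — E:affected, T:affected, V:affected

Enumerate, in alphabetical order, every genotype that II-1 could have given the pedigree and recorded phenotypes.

E/I-1 aff ·: Ee|EE
E/I-2 aff ·: Ee|EE
E/II-1 aff I-1×I-2: Ee|EE
E/II-2 aff I-1×I-2: Ee|EE
E/II-3 aff I-1×I-2: Ee|EE
⇒ E over [I-1,I-2,II-1,II-2,II-3]: 25 consistent
T/I-1 un ·: tt
T/I-2 aff ·: Tt
T/II-1 aff I-1×I-2: Tt
T/II-2 un I-1×I-2: tt
T/II-3 aff I-1×I-2: Tt
⇒ T over [I-1,I-2,II-1,II-2,II-3]: 1 consistent
V/I-1 aff ·: Vv|VV
V/I-2 ? ·: vv|Vv|VV
V/II-1 ? I-1×I-2: vv|Vv|VV
V/II-2 ? I-1×I-2: vv|Vv|VV
V/II-3 aff I-1×I-2: Vv|VV
⇒ V over [I-1,I-2,II-1,II-2,II-3]: 40 consistent

II-1 ∈ {EE Tt VV, EE Tt Vv, EE Tt vv, Ee Tt VV, Ee Tt Vv, Ee Tt vv}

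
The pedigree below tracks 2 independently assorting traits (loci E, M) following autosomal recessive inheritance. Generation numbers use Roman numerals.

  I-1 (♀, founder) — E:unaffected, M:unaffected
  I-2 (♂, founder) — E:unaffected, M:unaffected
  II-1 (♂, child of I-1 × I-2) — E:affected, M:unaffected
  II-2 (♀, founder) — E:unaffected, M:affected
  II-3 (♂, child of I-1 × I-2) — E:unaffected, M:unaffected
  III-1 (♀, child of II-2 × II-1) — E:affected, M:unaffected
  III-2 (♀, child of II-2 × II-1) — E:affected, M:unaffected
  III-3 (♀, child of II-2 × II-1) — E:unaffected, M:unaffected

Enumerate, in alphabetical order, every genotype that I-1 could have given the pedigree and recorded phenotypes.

E/I-1 un ·: Ee
E/I-2 un ·: Ee
E/II-1 aff I-1×I-2: ee
E/II-2 un ·: Ee
E/II-3 un I-1×I-2: EE|Ee
E/III-1 aff II-2×II-1: ee
E/III-2 aff II-2×II-1: ee
E/III-3 un II-2×II-1: Ee
⇒ E over [I-1,I-2,II-1,II-2,II-3,III-1,III-2,III-3]: 2 consistent
M/I-1 un ·: MM|Mm
M/I-2 un ·: MM|Mm
M/II-1 un I-1×I-2: MM|Mm
M/II-2 aff ·: mm
M/II-3 un I-1×I-2: MM|Mm
M/III-1 un II-2×II-1: Mm
M/III-2 un II-2×II-1: Mm
M/III-3 un II-2×II-1: Mm
⇒ M over [I-1,I-2,II-1,II-2,II-3,III-1,III-2,III-3]: 13 consistent

I-1 ∈ {Ee MM, Ee Mm}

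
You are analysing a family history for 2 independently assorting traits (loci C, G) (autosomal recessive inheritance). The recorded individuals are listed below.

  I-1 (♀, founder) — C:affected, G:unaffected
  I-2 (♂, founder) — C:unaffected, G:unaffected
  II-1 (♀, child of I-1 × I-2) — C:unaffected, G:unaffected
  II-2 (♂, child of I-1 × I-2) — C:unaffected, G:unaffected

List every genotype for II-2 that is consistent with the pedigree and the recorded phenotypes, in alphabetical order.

C/I-1 aff ·: cc
C/I-2 un ·: CC|Cc
C/II-1 un I-1×I-2: Cc
C/II-2 un I-1×I-2: Cc
⇒ C over [I-1,I-2,II-1,II-2]: 2 consistent
G/I-1 un ·: GG|Gg
G/I-2 un ·: GG|Gg
G/II-1 un I-1×I-2: GG|Gg
G/II-2 un I-1×I-2: GG|Gg
⇒ G over [I-1,I-2,II-1,II-2]: 13 consistent

II-2 ∈ {Cc GG, Cc Gg}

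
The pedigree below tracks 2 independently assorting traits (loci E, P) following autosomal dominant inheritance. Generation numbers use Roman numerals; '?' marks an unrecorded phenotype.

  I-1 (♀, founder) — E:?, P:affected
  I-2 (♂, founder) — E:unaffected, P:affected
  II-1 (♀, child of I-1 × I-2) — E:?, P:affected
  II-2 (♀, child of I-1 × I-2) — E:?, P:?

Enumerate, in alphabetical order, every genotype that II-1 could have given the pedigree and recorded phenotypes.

E/I-1 ? ·: ee|Ee|EE
E/I-2 un ·: ee
E/II-1 ? I-1×I-2: ee|Ee
E/II-2 ? I-1×I-2: ee|Ee
⇒ E over [I-1,I-2,II-1,II-2]: 6 consistent
P/I-1 aff ·: Pp|PP
P/I-2 aff ·: Pp|PP
P/II-1 aff I-1×I-2: Pp|PP
P/II-2 ? I-1×I-2: pp|Pp|PP
⇒ P over [I-1,I-2,II-1,II-2]: 15 consistent

II-1 ∈ {Ee PP, Ee Pp, ee PP, ee Pp}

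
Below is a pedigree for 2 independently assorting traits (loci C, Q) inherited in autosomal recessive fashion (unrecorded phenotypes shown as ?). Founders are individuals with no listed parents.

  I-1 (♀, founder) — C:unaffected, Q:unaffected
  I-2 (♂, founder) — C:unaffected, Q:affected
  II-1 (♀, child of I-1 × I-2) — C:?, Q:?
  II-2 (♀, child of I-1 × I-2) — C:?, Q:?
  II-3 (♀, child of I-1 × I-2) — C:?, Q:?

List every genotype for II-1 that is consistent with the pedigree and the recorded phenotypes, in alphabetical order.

C/I-1 un ·: CC|Cc
C/I-2 un ·: CC|Cc
C/II-1 ? I-1×I-2: CC|Cc|cc
C/II-2 ? I-1×I-2: CC|Cc|cc
C/II-3 ? I-1×I-2: CC|Cc|cc
⇒ C over [I-1,I-2,II-1,II-2,II-3]: 44 consistent
Q/I-1 un ·: QQ|Qq
Q/I-2 aff ·: qq
Q/II-1 ? I-1×I-2: Qq|qq
Q/II-2 ? I-1×I-2: Qq|qq
Q/II-3 ? I-1×I-2: Qq|qq
⇒ Q over [I-1,I-2,II-1,II-2,II-3]: 9 consistent

II-1 ∈ {CC Qq, CC qq, Cc Qq, Cc qq, cc Qq, cc qq}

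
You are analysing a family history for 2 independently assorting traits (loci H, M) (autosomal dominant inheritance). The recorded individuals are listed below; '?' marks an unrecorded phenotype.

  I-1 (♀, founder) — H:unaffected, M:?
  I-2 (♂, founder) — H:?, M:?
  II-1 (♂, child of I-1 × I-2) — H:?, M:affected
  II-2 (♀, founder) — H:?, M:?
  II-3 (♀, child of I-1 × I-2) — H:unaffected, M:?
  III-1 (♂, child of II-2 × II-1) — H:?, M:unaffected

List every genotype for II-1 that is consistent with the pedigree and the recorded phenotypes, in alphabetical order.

II-1 ∈ {Hh Mm, hh Mm}

H/I-1 un ·: hh
H/I-2 ? ·: hh|Hh
H/II-1 ? I-1×I-2: hh|Hh
H/II-2 ? ·: hh|Hh|HH
H/II-3 un I-1×I-2: hh
H/III-1 ? II-2×II-1: hh|Hh|HH
⇒ H over [I-1,I-2,II-1,II-2,II-3,III-1]: 15 consistent
M/I-1 ? ·: mm|Mm|MM
M/I-2 ? ·: mm|Mm|MM
M/II-1 aff I-1×I-2: Mm
M/II-2 ? ·: mm|Mm
M/II-3 ? I-1×I-2: mm|Mm|MM
M/III-1 un II-2×II-1: mm
⇒ M over [I-1,I-2,II-1,II-2,II-3,III-1]: 26 consistent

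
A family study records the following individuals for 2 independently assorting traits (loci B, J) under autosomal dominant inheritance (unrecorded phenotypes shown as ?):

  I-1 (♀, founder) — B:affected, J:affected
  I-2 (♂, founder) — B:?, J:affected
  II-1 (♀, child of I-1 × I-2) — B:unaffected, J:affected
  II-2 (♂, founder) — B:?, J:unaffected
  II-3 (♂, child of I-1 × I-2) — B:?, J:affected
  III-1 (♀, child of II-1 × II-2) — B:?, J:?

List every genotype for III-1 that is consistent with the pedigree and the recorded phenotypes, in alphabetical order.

B/I-1 aff ·: Bb
B/I-2 ? ·: bb|Bb
B/II-1 un I-1×I-2: bb
B/II-2 ? ·: bb|Bb|BB
B/II-3 ? I-1×I-2: bb|Bb|BB
B/III-1 ? II-1×II-2: bb|Bb
⇒ B over [I-1,I-2,II-1,II-2,II-3,III-1]: 20 consistent
J/I-1 aff ·: Jj|JJ
J/I-2 aff ·: Jj|JJ
J/II-1 aff I-1×I-2: Jj|JJ
J/II-2 un ·: jj
J/II-3 aff I-1×I-2: Jj|JJ
J/III-1 ? II-1×II-2: jj|Jj
⇒ J over [I-1,I-2,II-1,II-2,II-3,III-1]: 19 consistent

III-1 ∈ {Bb Jj, Bb jj, bb Jj, bb jj}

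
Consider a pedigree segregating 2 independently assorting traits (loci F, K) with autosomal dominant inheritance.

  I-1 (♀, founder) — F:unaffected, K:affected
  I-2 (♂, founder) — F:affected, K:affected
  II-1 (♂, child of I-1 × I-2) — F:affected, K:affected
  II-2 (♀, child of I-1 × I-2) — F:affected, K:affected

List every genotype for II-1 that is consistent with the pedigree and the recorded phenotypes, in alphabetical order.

F/I-1 un ·: ff
F/I-2 aff ·: Ff|FF
F/II-1 aff I-1×I-2: Ff
F/II-2 aff I-1×I-2: Ff
⇒ F over [I-1,I-2,II-1,II-2]: 2 consistent
K/I-1 aff ·: Kk|KK
K/I-2 aff ·: Kk|KK
K/II-1 aff I-1×I-2: Kk|KK
K/II-2 aff I-1×I-2: Kk|KK
⇒ K over [I-1,I-2,II-1,II-2]: 13 consistent

II-1 ∈ {Ff KK, Ff Kk}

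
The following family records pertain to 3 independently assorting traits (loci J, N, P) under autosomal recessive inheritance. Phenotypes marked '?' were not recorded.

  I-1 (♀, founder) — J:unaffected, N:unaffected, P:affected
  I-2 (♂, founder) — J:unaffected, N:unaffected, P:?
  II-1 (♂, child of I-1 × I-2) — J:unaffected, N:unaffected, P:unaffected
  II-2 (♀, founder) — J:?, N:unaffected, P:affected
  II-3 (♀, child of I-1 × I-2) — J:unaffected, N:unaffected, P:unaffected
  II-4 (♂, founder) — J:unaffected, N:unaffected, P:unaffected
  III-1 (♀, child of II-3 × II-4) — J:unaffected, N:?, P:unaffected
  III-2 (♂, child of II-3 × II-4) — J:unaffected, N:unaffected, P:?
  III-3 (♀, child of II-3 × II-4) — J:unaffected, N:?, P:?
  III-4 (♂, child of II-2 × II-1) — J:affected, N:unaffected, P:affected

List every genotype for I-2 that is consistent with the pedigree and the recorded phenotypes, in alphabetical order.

J/I-1 un ·: JJ|Jj
J/I-2 un ·: JJ|Jj
J/II-1 un I-1×I-2: Jj
J/II-2 ? ·: Jj|jj
J/II-3 un I-1×I-2: JJ|Jj
J/II-4 un ·: JJ|Jj
J/III-1 un II-3×II-4: JJ|Jj
J/III-2 un II-3×II-4: JJ|Jj
J/III-3 un II-3×II-4: JJ|Jj
J/III-4 aff II-2×II-1: jj
⇒ J over [I-1,I-2,II-1,II-2,II-3,II-4,III-1,III-2,III-3,III-4]: 150 consistent
N/I-1 un ·: NN|Nn
N/I-2 un ·: NN|Nn
N/II-1 un I-1×I-2: NN|Nn
N/II-2 un ·: NN|Nn
N/II-3 un I-1×I-2: NN|Nn
N/II-4 un ·: NN|Nn
N/III-1 ? II-3×II-4: NN|Nn|nn
N/III-2 un II-3×II-4: NN|Nn
N/III-3 ? II-3×II-4: NN|Nn|nn
N/III-4 un II-2×II-1: NN|Nn
⇒ N over [I-1,I-2,II-1,II-2,II-3,II-4,III-1,III-2,III-3,III-4]: 762 consistent
P/I-1 aff ·: pp
P/I-2 ? ·: PP|Pp
P/II-1 un I-1×I-2: Pp
P/II-2 aff ·: pp
P/II-3 un I-1×I-2: Pp
P/II-4 un ·: PP|Pp
P/III-1 un II-3×II-4: PP|Pp
P/III-2 ? II-3×II-4: PP|Pp|pp
P/III-3 ? II-3×II-4: PP|Pp|pp
P/III-4 aff II-2×II-1: pp
⇒ P over [I-1,I-2,II-1,II-2,II-3,II-4,III-1,III-2,III-3,III-4]: 52 consistent

I-2 ∈ {JJ NN PP, JJ NN Pp, JJ Nn PP, JJ Nn Pp, Jj NN PP, Jj NN Pp, Jj Nn PP, Jj Nn Pp}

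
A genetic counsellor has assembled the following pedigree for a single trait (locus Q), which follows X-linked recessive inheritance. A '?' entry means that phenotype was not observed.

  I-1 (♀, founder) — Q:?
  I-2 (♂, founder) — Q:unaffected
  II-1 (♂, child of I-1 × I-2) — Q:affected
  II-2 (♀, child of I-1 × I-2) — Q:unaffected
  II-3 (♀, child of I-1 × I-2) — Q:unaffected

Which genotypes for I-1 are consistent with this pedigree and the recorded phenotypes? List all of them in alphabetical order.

Q/I-1 ? ·: X^QX^q|X^qX^q
Q/I-2 un ·: X^QY
Q/II-1 aff I-1×I-2: X^qY
Q/II-2 un I-1×I-2: X^QX^Q|X^QX^q
Q/II-3 un I-1×I-2: X^QX^Q|X^QX^q
⇒ Q over [I-1,I-2,II-1,II-2,II-3]: 5 consistent

I-1 ∈ {X^QX^q, X^qX^q}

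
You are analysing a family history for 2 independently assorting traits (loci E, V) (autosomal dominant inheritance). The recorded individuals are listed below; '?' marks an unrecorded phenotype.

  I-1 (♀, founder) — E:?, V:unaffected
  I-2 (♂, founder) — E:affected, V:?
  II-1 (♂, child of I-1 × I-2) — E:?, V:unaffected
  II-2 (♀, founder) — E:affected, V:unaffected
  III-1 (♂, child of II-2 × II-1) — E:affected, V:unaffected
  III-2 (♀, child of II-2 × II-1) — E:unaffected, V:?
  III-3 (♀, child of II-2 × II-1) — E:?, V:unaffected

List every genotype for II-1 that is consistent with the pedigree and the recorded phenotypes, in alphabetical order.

E/I-1 ? ·: ee|Ee|EE
E/I-2 aff ·: Ee|EE
E/II-1 ? I-1×I-2: ee|Ee
E/II-2 aff ·: Ee
E/III-1 aff II-2×II-1: Ee|EE
E/III-2 un II-2×II-1: ee
E/III-3 ? II-2×II-1: ee|Ee|EE
⇒ E over [I-1,I-2,II-1,II-2,III-1,III-2,III-3]: 34 consistent
V/I-1 un ·: vv
V/I-2 ? ·: vv|Vv
V/II-1 un I-1×I-2: vv
V/II-2 un ·: vv
V/III-1 un II-2×II-1: vv
V/III-2 ? II-2×II-1: vv
V/III-3 un II-2×II-1: vv
⇒ V over [I-1,I-2,II-1,II-2,III-1,III-2,III-3]: 2 consistent

II-1 ∈ {Ee vv, ee vv}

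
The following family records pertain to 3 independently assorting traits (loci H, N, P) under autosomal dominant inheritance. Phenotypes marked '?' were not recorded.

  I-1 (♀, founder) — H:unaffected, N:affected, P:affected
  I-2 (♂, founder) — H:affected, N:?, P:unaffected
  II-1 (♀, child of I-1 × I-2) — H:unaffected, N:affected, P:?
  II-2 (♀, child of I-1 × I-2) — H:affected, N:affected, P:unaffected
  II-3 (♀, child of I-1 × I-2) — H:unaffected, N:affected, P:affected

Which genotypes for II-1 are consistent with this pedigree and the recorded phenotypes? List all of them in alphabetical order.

II-1 ∈ {hh NN Pp, hh NN pp, hh Nn Pp, hh Nn pp}

H/I-1 un ·: hh
H/I-2 aff ·: Hh
H/II-1 un I-1×I-2: hh
H/II-2 aff I-1×I-2: Hh
H/II-3 un I-1×I-2: hh
⇒ H over [I-1,I-2,II-1,II-2,II-3]: 1 consistent
N/I-1 aff ·: Nn|NN
N/I-2 ? ·: nn|Nn|NN
N/II-1 aff I-1×I-2: Nn|NN
N/II-2 aff I-1×I-2: Nn|NN
N/II-3 aff I-1×I-2: Nn|NN
⇒ N over [I-1,I-2,II-1,II-2,II-3]: 27 consistent
P/I-1 aff ·: Pp
P/I-2 un ·: pp
P/II-1 ? I-1×I-2: pp|Pp
P/II-2 un I-1×I-2: pp
P/II-3 aff I-1×I-2: Pp
⇒ P over [I-1,I-2,II-1,II-2,II-3]: 2 consistent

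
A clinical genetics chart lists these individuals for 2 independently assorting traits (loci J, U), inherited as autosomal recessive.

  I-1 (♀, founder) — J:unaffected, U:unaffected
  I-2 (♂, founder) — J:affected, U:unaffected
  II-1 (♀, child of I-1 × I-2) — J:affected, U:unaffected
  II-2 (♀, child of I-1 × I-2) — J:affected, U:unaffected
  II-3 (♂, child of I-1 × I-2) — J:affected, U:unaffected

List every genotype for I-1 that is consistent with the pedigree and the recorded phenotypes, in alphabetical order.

J/I-1 un ·: Jj
J/I-2 aff ·: jj
J/II-1 aff I-1×I-2: jj
J/II-2 aff I-1×I-2: jj
J/II-3 aff I-1×I-2: jj
⇒ J over [I-1,I-2,II-1,II-2,II-3]: 1 consistent
U/I-1 un ·: UU|Uu
U/I-2 un ·: UU|Uu
U/II-1 un I-1×I-2: UU|Uu
U/II-2 un I-1×I-2: UU|Uu
U/II-3 un I-1×I-2: UU|Uu
⇒ U over [I-1,I-2,II-1,II-2,II-3]: 25 consistent

I-1 ∈ {Jj UU, Jj Uu}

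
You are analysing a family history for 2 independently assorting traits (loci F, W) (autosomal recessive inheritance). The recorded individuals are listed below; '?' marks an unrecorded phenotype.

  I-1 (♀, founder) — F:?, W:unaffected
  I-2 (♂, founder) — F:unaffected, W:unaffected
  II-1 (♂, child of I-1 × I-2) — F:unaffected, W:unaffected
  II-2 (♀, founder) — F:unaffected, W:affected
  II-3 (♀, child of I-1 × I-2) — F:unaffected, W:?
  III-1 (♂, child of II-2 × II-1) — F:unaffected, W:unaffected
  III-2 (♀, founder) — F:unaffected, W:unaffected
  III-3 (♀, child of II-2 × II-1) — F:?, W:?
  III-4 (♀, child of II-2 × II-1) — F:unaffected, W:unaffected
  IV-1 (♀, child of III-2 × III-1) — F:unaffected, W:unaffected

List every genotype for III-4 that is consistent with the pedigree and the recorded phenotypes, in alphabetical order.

F/I-1 ? ·: FF|Ff|ff
F/I-2 un ·: FF|Ff
F/II-1 un I-1×I-2: FF|Ff
F/II-2 un ·: FF|Ff
F/II-3 un I-1×I-2: FF|Ff
F/III-1 un II-2×II-1: FF|Ff
F/III-2 un ·: FF|Ff
F/III-3 ? II-2×II-1: FF|Ff|ff
F/III-4 un II-2×II-1: FF|Ff
F/IV-1 un III-2×III-1: FF|Ff
⇒ F over [I-1,I-2,II-1,II-2,II-3,III-1,III-2,III-3,III-4,IV-1]: 777 consistent
W/I-1 un ·: WW|Ww
W/I-2 un ·: WW|Ww
W/II-1 un I-1×I-2: WW|Ww
W/II-2 aff ·: ww
W/II-3 ? I-1×I-2: WW|Ww|ww
W/III-1 un II-2×II-1: Ww
W/III-2 un ·: WW|Ww
W/III-3 ? II-2×II-1: Ww|ww
W/III-4 un II-2×II-1: Ww
W/IV-1 un III-2×III-1: WW|Ww
⇒ W over [I-1,I-2,II-1,II-2,II-3,III-1,III-2,III-3,III-4,IV-1]: 88 consistent

III-4 ∈ {FF Ww, Ff Ww}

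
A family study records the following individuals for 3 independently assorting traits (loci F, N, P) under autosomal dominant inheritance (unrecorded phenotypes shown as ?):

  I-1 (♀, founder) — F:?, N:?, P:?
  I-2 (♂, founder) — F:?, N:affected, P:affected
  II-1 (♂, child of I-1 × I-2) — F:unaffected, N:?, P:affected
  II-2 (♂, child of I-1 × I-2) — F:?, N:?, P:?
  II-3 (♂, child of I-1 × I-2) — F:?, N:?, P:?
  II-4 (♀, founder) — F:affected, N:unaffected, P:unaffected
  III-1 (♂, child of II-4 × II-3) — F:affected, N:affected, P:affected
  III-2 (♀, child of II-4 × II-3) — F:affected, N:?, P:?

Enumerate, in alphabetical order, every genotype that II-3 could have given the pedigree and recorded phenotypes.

II-3 ∈ {FF NN PP, FF NN Pp, FF Nn PP, FF Nn Pp, Ff NN PP, Ff NN Pp, Ff Nn PP, Ff Nn Pp, ff NN PP, ff NN Pp, ff Nn PP, ff Nn Pp}

F/I-1 ? ·: ff|Ff
F/I-2 ? ·: ff|Ff
F/II-1 un I-1×I-2: ff
F/II-2 ? I-1×I-2: ff|Ff|FF
F/II-3 ? I-1×I-2: ff|Ff|FF
F/II-4 aff ·: Ff|FF
F/III-1 aff II-4×II-3: Ff|FF
F/III-2 aff II-4×II-3: Ff|FF
⇒ F over [I-1,I-2,II-1,II-2,II-3,II-4,III-1,III-2]: 87 consistent
N/I-1 ? ·: nn|Nn|NN
N/I-2 aff ·: Nn|NN
N/II-1 ? I-1×I-2: nn|Nn|NN
N/II-2 ? I-1×I-2: nn|Nn|NN
N/II-3 ? I-1×I-2: Nn|NN
N/II-4 un ·: nn
N/III-1 aff II-4×II-3: Nn
N/III-2 ? II-4×II-3: nn|Nn
⇒ N over [I-1,I-2,II-1,II-2,II-3,II-4,III-1,III-2]: 62 consistent
P/I-1 ? ·: pp|Pp|PP
P/I-2 aff ·: Pp|PP
P/II-1 aff I-1×I-2: Pp|PP
P/II-2 ? I-1×I-2: pp|Pp|PP
P/II-3 ? I-1×I-2: Pp|PP
P/II-4 un ·: pp
P/III-1 aff II-4×II-3: Pp
P/III-2 ? II-4×II-3: pp|Pp
⇒ P over [I-1,I-2,II-1,II-2,II-3,II-4,III-1,III-2]: 49 consistent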